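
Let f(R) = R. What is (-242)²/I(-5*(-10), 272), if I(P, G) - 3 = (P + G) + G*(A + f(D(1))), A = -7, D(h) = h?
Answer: -58564/1307 ≈ -44.808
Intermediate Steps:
I(P, G) = 3 + P - 5*G (I(P, G) = 3 + ((P + G) + G*(-7 + 1)) = 3 + ((G + P) + G*(-6)) = 3 + ((G + P) - 6*G) = 3 + (P - 5*G) = 3 + P - 5*G)
(-242)²/I(-5*(-10), 272) = (-242)²/(3 - 5*(-10) - 5*272) = 58564/(3 + 50 - 1360) = 58564/(-1307) = 58564*(-1/1307) = -58564/1307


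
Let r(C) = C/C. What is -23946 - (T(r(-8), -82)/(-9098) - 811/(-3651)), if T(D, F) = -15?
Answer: -795416878151/33216798 ≈ -23946.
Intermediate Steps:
r(C) = 1
-23946 - (T(r(-8), -82)/(-9098) - 811/(-3651)) = -23946 - (-15/(-9098) - 811/(-3651)) = -23946 - (-15*(-1/9098) - 811*(-1/3651)) = -23946 - (15/9098 + 811/3651) = -23946 - 1*7433243/33216798 = -23946 - 7433243/33216798 = -795416878151/33216798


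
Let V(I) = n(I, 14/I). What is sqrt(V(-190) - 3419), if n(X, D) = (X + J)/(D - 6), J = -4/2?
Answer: I*sqrt(1127759771)/577 ≈ 58.201*I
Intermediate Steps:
J = -2 (J = -4*1/2 = -2)
n(X, D) = (-2 + X)/(-6 + D) (n(X, D) = (X - 2)/(D - 6) = (-2 + X)/(-6 + D))
V(I) = (-2 + I)/(-6 + 14/I)
sqrt(V(-190) - 3419) = sqrt((1/2)*(-190)*(2 - 1*(-190))/(-7 + 3*(-190)) - 3419) = sqrt((1/2)*(-190)*(2 + 190)/(-7 - 570) - 3419) = sqrt((1/2)*(-190)*192/(-577) - 3419) = sqrt((1/2)*(-190)*(-1/577)*192 - 3419) = sqrt(18240/577 - 3419) = sqrt(-1954523/577) = I*sqrt(1127759771)/577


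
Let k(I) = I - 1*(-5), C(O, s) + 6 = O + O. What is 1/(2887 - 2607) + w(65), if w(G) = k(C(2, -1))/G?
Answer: 181/3640 ≈ 0.049725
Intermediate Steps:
C(O, s) = -6 + 2*O (C(O, s) = -6 + (O + O) = -6 + 2*O)
k(I) = 5 + I (k(I) = I + 5 = 5 + I)
w(G) = 3/G (w(G) = (5 + (-6 + 2*2))/G = (5 + (-6 + 4))/G = (5 - 2)/G = 3/G)
1/(2887 - 2607) + w(65) = 1/(2887 - 2607) + 3/65 = 1/280 + 3*(1/65) = 1/280 + 3/65 = 181/3640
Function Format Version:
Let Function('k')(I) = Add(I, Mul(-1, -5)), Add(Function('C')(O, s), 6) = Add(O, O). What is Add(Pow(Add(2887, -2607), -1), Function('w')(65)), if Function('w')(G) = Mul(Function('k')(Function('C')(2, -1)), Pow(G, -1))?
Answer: Rational(181, 3640) ≈ 0.049725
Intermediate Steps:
Function('C')(O, s) = Add(-6, Mul(2, O)) (Function('C')(O, s) = Add(-6, Add(O, O)) = Add(-6, Mul(2, O)))
Function('k')(I) = Add(5, I) (Function('k')(I) = Add(I, 5) = Add(5, I))
Function('w')(G) = Mul(3, Pow(G, -1)) (Function('w')(G) = Mul(Add(5, Add(-6, Mul(2, 2))), Pow(G, -1)) = Mul(Add(5, Add(-6, 4)), Pow(G, -1)) = Mul(Add(5, -2), Pow(G, -1)) = Mul(3, Pow(G, -1)))
Add(Pow(Add(2887, -2607), -1), Function('w')(65)) = Add(Pow(Add(2887, -2607), -1), Mul(3, Pow(65, -1))) = Add(Pow(280, -1), Mul(3, Rational(1, 65))) = Add(Rational(1, 280), Rational(3, 65)) = Rational(181, 3640)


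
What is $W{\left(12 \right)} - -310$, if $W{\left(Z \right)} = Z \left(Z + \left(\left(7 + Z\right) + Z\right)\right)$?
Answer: $826$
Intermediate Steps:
$W{\left(Z \right)} = Z \left(7 + 3 Z\right)$ ($W{\left(Z \right)} = Z \left(Z + \left(7 + 2 Z\right)\right) = Z \left(7 + 3 Z\right)$)
$W{\left(12 \right)} - -310 = 12 \left(7 + 3 \cdot 12\right) - -310 = 12 \left(7 + 36\right) + 310 = 12 \cdot 43 + 310 = 516 + 310 = 826$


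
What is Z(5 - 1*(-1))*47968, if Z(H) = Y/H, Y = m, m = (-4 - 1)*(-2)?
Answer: 239840/3 ≈ 79947.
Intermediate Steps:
m = 10 (m = -5*(-2) = 10)
Y = 10
Z(H) = 10/H
Z(5 - 1*(-1))*47968 = (10/(5 - 1*(-1)))*47968 = (10/(5 + 1))*47968 = (10/6)*47968 = (10*(1/6))*47968 = (5/3)*47968 = 239840/3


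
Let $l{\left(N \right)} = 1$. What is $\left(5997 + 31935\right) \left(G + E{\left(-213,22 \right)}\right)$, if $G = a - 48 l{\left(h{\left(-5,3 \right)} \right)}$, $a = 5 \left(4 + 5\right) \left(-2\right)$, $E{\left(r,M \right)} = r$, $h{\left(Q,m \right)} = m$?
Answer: $-13314132$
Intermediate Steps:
$a = -90$ ($a = 5 \cdot 9 \left(-2\right) = 45 \left(-2\right) = -90$)
$G = -138$ ($G = -90 - 48 = -138$)
$\left(5997 + 31935\right) \left(G + E{\left(-213,22 \right)}\right) = \left(5997 + 31935\right) \left(-138 - 213\right) = 37932 \left(-351\right) = -13314132$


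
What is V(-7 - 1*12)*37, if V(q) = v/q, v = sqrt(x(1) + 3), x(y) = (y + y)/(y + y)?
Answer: -74/19 ≈ -3.8947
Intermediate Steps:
x(y) = 1 (x(y) = (2*y)/((2*y)) = (2*y)*(1/(2*y)) = 1)
v = 2 (v = sqrt(1 + 3) = sqrt(4) = 2)
V(q) = 2/q
V(-7 - 1*12)*37 = (2/(-7 - 1*12))*37 = (2/(-7 - 12))*37 = (2/(-19))*37 = (2*(-1/19))*37 = -2/19*37 = -74/19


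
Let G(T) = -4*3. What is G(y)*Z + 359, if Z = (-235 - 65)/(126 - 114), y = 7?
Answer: 659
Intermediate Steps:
Z = -25 (Z = -300/12 = -300*1/12 = -25)
G(T) = -12
G(y)*Z + 359 = -12*(-25) + 359 = 300 + 359 = 659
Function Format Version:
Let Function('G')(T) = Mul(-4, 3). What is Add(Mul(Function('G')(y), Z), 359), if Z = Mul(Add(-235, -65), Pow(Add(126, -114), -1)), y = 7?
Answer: 659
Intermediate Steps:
Z = -25 (Z = Mul(-300, Pow(12, -1)) = Mul(-300, Rational(1, 12)) = -25)
Function('G')(T) = -12
Add(Mul(Function('G')(y), Z), 359) = Add(Mul(-12, -25), 359) = Add(300, 359) = 659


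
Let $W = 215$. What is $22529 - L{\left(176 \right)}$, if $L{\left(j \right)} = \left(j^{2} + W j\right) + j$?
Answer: $-46463$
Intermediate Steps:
$L{\left(j \right)} = j^{2} + 216 j$ ($L{\left(j \right)} = \left(j^{2} + 215 j\right) + j = j^{2} + 216 j$)
$22529 - L{\left(176 \right)} = 22529 - 176 \left(216 + 176\right) = 22529 - 176 \cdot 392 = 22529 - 68992 = -46463$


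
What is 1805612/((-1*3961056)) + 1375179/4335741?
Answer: -66152915263/477058691736 ≈ -0.13867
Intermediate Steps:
1805612/((-1*3961056)) + 1375179/4335741 = 1805612/(-3961056) + 1375179*(1/4335741) = 1805612*(-1/3961056) + 458393/1445247 = -451403/990264 + 458393/1445247 = -66152915263/477058691736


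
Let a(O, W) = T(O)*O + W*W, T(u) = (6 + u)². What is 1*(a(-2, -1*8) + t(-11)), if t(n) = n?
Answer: 21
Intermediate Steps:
a(O, W) = W² + O*(6 + O)² (a(O, W) = (6 + O)²*O + W*W = O*(6 + O)² + W² = W² + O*(6 + O)²)
1*(a(-2, -1*8) + t(-11)) = 1*(((-1*8)² - 2*(6 - 2)²) - 11) = 1*(((-8)² - 2*4²) - 11) = 1*((64 - 2*16) - 11) = 1*((64 - 32) - 11) = 1*(32 - 11) = 1*21 = 21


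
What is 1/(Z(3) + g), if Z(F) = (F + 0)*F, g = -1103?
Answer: -1/1094 ≈ -0.00091408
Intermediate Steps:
Z(F) = F² (Z(F) = F*F = F²)
1/(Z(3) + g) = 1/(3² - 1103) = 1/(9 - 1103) = 1/(-1094) = -1/1094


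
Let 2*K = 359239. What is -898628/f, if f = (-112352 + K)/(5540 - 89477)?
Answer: 50285425624/44845 ≈ 1.1213e+6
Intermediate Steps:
K = 359239/2 (K = (½)*359239 = 359239/2 ≈ 1.7962e+5)
f = -44845/55958 (f = (-112352 + 359239/2)/(5540 - 89477) = (134535/2)/(-83937) = (134535/2)*(-1/83937) = -44845/55958 ≈ -0.80140)
-898628/f = -898628/(-44845/55958) = -898628*(-55958/44845) = 50285425624/44845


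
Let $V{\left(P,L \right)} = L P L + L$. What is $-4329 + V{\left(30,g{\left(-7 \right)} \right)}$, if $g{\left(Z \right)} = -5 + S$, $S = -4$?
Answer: $-1908$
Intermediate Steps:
$g{\left(Z \right)} = -9$ ($g{\left(Z \right)} = -5 - 4 = -9$)
$V{\left(P,L \right)} = L + P L^{2}$ ($V{\left(P,L \right)} = P L^{2} + L = L + P L^{2}$)
$-4329 + V{\left(30,g{\left(-7 \right)} \right)} = -4329 - 9 \left(1 - 270\right) = -4329 - -2421 = -4329 + 2421 = -1908$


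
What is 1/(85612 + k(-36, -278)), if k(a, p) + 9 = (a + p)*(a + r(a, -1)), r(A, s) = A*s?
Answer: 1/85603 ≈ 1.1682e-5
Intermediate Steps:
k(a, p) = -9 (k(a, p) = -9 + (a + p)*(a + a*(-1)) = -9 + (a + p)*(a - a) = -9 + (a + p)*0 = -9 + 0 = -9)
1/(85612 + k(-36, -278)) = 1/(85612 - 9) = 1/85603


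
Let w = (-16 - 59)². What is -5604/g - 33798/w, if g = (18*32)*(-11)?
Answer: -563647/110000 ≈ -5.1241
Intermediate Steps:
w = 5625 (w = (-75)² = 5625)
g = -6336 (g = 576*(-11) = -6336)
-5604/g - 33798/w = -5604/(-6336) - 33798/5625 = -5604*(-1/6336) - 33798*1/5625 = 467/528 - 11266/1875 = -563647/110000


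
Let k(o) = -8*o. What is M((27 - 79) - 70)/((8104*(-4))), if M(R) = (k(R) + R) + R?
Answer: -183/8104 ≈ -0.022581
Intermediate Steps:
M(R) = -6*R (M(R) = (-8*R + R) + R = -7*R + R = -6*R)
M((27 - 79) - 70)/((8104*(-4))) = (-6*((27 - 79) - 70))/((8104*(-4))) = -6*(-52 - 70)/(-32416) = -6*(-122)*(-1/32416) = 732*(-1/32416) = -183/8104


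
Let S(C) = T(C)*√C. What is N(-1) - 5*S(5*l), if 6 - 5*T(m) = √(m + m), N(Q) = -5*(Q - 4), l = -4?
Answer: 25 - 20*√2 - 12*I*√5 ≈ -3.2843 - 26.833*I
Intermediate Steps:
N(Q) = 20 - 5*Q (N(Q) = -5*(-4 + Q) = 20 - 5*Q)
T(m) = 6/5 - √2*√m/5 (T(m) = 6/5 - √(m + m)/5 = 6/5 - √2*√m/5)
S(C) = √C*(6/5 - √2*√C/5) (S(C) = (6/5 - √2*√C/5)*√C = √C*(6/5 - √2*√C/5))
N(-1) - 5*S(5*l) = (20 - 5*(-1)) - 5*(6*√(5*(-4))/5 - 5*(-4)*√2/5) = (20 + 5) - 5*(6*√(-20)/5 - ⅕*(-20)*√2) = 25 - 5*(6*(2*I*√5)/5 + 4*√2) = 25 - 5*(12*I*√5/5 + 4*√2) = 25 - 5*(4*√2 + 12*I*√5/5) = 25 + (-20*√2 - 12*I*√5) = 25 - 20*√2 - 12*I*√5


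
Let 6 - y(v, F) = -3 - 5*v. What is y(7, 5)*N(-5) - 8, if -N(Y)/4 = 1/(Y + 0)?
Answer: 136/5 ≈ 27.200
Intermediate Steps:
N(Y) = -4/Y (N(Y) = -4/(Y + 0) = -4/Y)
y(v, F) = 9 + 5*v (y(v, F) = 6 - (-3 - 5*v) = 6 + (3 + 5*v) = 9 + 5*v)
y(7, 5)*N(-5) - 8 = (9 + 5*7)*(-4/(-5)) - 8 = (9 + 35)*(-4*(-⅕)) - 8 = 44*(⅘) - 8 = 176/5 - 8 = 136/5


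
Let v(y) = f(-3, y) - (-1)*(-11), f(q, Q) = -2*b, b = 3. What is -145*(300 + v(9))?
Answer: -41035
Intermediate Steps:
f(q, Q) = -6 (f(q, Q) = -2*3 = -6)
v(y) = -17 (v(y) = -6 - (-1)*(-11) = -6 - 1*11 = -6 - 11 = -17)
-145*(300 + v(9)) = -145*(300 - 17) = -145*283 = -41035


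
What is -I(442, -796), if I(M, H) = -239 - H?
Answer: -557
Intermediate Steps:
-I(442, -796) = -(-239 - 1*(-796)) = -(-239 + 796) = -1*557 = -557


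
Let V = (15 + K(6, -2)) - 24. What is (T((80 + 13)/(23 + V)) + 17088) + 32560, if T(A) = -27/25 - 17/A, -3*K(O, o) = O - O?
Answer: 115423139/2325 ≈ 49644.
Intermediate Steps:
K(O, o) = 0 (K(O, o) = -(O - O)/3 = -⅓*0 = 0)
V = -9 (V = (15 + 0) - 24 = 15 - 24 = -9)
T(A) = -27/25 - 17/A (T(A) = -27*1/25 - 17/A = -27/25 - 17/A)
(T((80 + 13)/(23 + V)) + 17088) + 32560 = ((-27/25 - 17*(23 - 9)/(80 + 13)) + 17088) + 32560 = ((-27/25 - 17/(93/14)) + 17088) + 32560 = ((-27/25 - 17/(93*(1/14))) + 17088) + 32560 = ((-27/25 - 17/93/14) + 17088) + 32560 = ((-27/25 - 17*14/93) + 17088) + 32560 = ((-27/25 - 238/93) + 17088) + 32560 = (-8461/2325 + 17088) + 32560 = 39721139/2325 + 32560 = 115423139/2325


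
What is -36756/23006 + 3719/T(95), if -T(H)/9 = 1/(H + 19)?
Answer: -1625682100/34509 ≈ -47109.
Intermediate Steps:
T(H) = -9/(19 + H) (T(H) = -9/(H + 19) = -9/(19 + H))
-36756/23006 + 3719/T(95) = -36756/23006 + 3719/((-9/(19 + 95))) = -36756*1/23006 + 3719/((-9/114)) = -18378/11503 + 3719/((-9*1/114)) = -18378/11503 + 3719/(-3/38) = -18378/11503 + 3719*(-38/3) = -18378/11503 - 141322/3 = -1625682100/34509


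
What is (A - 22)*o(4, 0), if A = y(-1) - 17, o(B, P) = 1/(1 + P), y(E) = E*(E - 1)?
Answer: -37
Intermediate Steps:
y(E) = E*(-1 + E)
A = -15 (A = -(-1 - 1) - 17 = -1*(-2) - 17 = 2 - 17 = -15)
(A - 22)*o(4, 0) = (-15 - 22)/(1 + 0) = -37/1 = -37*1 = -37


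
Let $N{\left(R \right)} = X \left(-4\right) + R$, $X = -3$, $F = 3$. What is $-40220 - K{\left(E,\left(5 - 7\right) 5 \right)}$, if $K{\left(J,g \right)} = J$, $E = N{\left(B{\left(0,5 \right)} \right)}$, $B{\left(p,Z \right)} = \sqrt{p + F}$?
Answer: $-40232 - \sqrt{3} \approx -40234.0$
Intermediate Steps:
$B{\left(p,Z \right)} = \sqrt{3 + p}$ ($B{\left(p,Z \right)} = \sqrt{p + 3} = \sqrt{3 + p}$)
$N{\left(R \right)} = 12 + R$ ($N{\left(R \right)} = \left(-3\right) \left(-4\right) + R = 12 + R$)
$E = 12 + \sqrt{3}$ ($E = 12 + \sqrt{3 + 0} = 12 + \sqrt{3} \approx 13.732$)
$-40220 - K{\left(E,\left(5 - 7\right) 5 \right)} = -40220 - \left(12 + \sqrt{3}\right) = -40232 - \sqrt{3}$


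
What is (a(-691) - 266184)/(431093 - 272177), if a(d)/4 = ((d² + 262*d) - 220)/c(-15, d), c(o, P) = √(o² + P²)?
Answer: -22182/13243 + 296219*√477706/18978781674 ≈ -1.6642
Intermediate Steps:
c(o, P) = √(P² + o²)
a(d) = 4*(-220 + d² + 262*d)/√(225 + d²) (a(d) = 4*(((d² + 262*d) - 220)/(√(d² + (-15)²))) = 4*((-220 + d² + 262*d)/(√(d² + 225))) = 4*((-220 + d² + 262*d)/(√(225 + d²))) = 4*((-220 + d² + 262*d)/√(225 + d²)) = 4*(-220 + d² + 262*d)/√(225 + d²))
(a(-691) - 266184)/(431093 - 272177) = (4*(-220 + (-691)² + 262*(-691))/√(225 + (-691)²) - 266184)/(431093 - 272177) = (4*(-220 + 477481 - 181042)/√(225 + 477481) - 266184)/158916 = (4*296219/√477706 - 266184)*(1/158916) = (4*(√477706/477706)*296219 - 266184)*(1/158916) = (592438*√477706/238853 - 266184)*(1/158916) = (-266184 + 592438*√477706/238853)*(1/158916) = -22182/13243 + 296219*√477706/18978781674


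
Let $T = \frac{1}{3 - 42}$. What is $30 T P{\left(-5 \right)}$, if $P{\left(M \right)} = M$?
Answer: $\frac{50}{13} \approx 3.8462$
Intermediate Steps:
$T = - \frac{1}{39}$ ($T = \frac{1}{-39} = - \frac{1}{39} \approx -0.025641$)
$30 T P{\left(-5 \right)} = 30 \left(- \frac{1}{39}\right) \left(-5\right) = \left(- \frac{10}{13}\right) \left(-5\right) = \frac{50}{13}$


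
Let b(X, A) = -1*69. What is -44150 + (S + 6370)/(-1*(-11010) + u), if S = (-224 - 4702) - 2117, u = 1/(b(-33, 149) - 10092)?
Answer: -4939182525703/111872609 ≈ -44150.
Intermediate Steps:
b(X, A) = -69
u = -1/10161 (u = 1/(-69 - 10092) = 1/(-10161) = -1/10161 ≈ -9.8416e-5)
S = -7043 (S = -4926 - 2117 = -7043)
-44150 + (S + 6370)/(-1*(-11010) + u) = -44150 + (-7043 + 6370)/(-1*(-11010) - 1/10161) = -44150 - 673/(11010 - 1/10161) = -44150 - 673/111872609/10161 = -44150 - 673*10161/111872609 = -44150 - 6838353/111872609 = -4939182525703/111872609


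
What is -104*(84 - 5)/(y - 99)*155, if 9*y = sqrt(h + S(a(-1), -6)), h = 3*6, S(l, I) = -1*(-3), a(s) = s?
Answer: 170200602/13231 + 191022*sqrt(21)/13231 ≈ 12930.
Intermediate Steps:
S(l, I) = 3
h = 18
y = sqrt(21)/9 (y = sqrt(18 + 3)/9 = sqrt(21)/9 ≈ 0.50918)
-104*(84 - 5)/(y - 99)*155 = -104*(84 - 5)/(sqrt(21)/9 - 99)*155 = -8216/(-99 + sqrt(21)/9)*155 = -1273480/(-99 + sqrt(21)/9)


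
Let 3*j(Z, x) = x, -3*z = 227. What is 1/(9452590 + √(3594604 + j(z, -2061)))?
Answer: 9452590/89351454114183 - √3593917/89351454114183 ≈ 1.0577e-7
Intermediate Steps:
z = -227/3 (z = -⅓*227 = -227/3 ≈ -75.667)
j(Z, x) = x/3
1/(9452590 + √(3594604 + j(z, -2061))) = 1/(9452590 + √(3594604 + (⅓)*(-2061))) = 1/(9452590 + √(3594604 - 687)) = 1/(9452590 + √3593917)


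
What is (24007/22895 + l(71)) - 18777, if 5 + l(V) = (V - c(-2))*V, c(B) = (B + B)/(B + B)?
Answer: -316201733/22895 ≈ -13811.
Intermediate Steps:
c(B) = 1 (c(B) = (2*B)/((2*B)) = (2*B)*(1/(2*B)) = 1)
l(V) = -5 + V*(-1 + V) (l(V) = -5 + (V - 1*1)*V = -5 + (V - 1)*V = -5 + (-1 + V)*V = -5 + V*(-1 + V))
(24007/22895 + l(71)) - 18777 = (24007/22895 + (-5 + 71² - 1*71)) - 18777 = (24007*(1/22895) + (-5 + 5041 - 71)) - 18777 = (24007/22895 + 4965) - 18777 = 113697682/22895 - 18777 = -316201733/22895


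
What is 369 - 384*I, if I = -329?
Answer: 126705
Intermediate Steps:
369 - 384*I = 369 - 384*(-329) = 369 + 126336 = 126705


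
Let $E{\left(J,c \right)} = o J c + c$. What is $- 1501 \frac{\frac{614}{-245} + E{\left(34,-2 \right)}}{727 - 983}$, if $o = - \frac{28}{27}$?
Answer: $\frac{10241323}{26460} \approx 387.05$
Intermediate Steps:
$o = - \frac{28}{27}$ ($o = \left(-28\right) \frac{1}{27} = - \frac{28}{27} \approx -1.037$)
$E{\left(J,c \right)} = c - \frac{28 J c}{27}$ ($E{\left(J,c \right)} = - \frac{28 J}{27} c + c = - \frac{28 J c}{27} + c = c - \frac{28 J c}{27}$)
$- 1501 \frac{\frac{614}{-245} + E{\left(34,-2 \right)}}{727 - 983} = - 1501 \frac{\frac{614}{-245} + \frac{1}{27} \left(-2\right) \left(27 - 952\right)}{727 - 983} = - 1501 \frac{614 \left(- \frac{1}{245}\right) + \frac{1}{27} \left(-2\right) \left(27 - 952\right)}{-256} = - 1501 \left(- \frac{614}{245} + \frac{1}{27} \left(-2\right) \left(-925\right)\right) \left(- \frac{1}{256}\right) = - 1501 \left(- \frac{614}{245} + \frac{1850}{27}\right) \left(- \frac{1}{256}\right) = - 1501 \cdot \frac{436672}{6615} \left(- \frac{1}{256}\right) = \left(-1501\right) \left(- \frac{6823}{26460}\right) = \frac{10241323}{26460}$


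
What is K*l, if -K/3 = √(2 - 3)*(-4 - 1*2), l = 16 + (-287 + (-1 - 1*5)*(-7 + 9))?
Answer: -5094*I ≈ -5094.0*I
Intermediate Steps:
l = -283 (l = 16 + (-287 + (-1 - 5)*2) = 16 + (-287 - 6*2) = 16 + (-287 - 12) = 16 - 299 = -283)
K = 18*I (K = -3*√(2 - 3)*(-4 - 1*2) = -3*√(-1)*(-4 - 2) = -3*I*(-6) = -(-18)*I = 18*I ≈ 18.0*I)
K*l = (18*I)*(-283) = -5094*I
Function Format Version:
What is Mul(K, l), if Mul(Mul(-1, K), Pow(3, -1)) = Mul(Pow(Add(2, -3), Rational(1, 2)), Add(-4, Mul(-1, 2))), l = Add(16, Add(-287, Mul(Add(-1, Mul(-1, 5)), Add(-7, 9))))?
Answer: Mul(-5094, I) ≈ Mul(-5094.0, I)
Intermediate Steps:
l = -283 (l = Add(16, Add(-287, Mul(Add(-1, -5), 2))) = Add(16, Add(-287, Mul(-6, 2))) = Add(16, Add(-287, -12)) = Add(16, -299) = -283)
K = Mul(18, I) (K = Mul(-3, Mul(Pow(Add(2, -3), Rational(1, 2)), Add(-4, Mul(-1, 2)))) = Mul(-3, Mul(Pow(-1, Rational(1, 2)), Add(-4, -2))) = Mul(-3, Mul(I, -6)) = Mul(-3, Mul(-6, I)) = Mul(18, I) ≈ Mul(18.000, I))
Mul(K, l) = Mul(Mul(18, I), -283) = Mul(-5094, I)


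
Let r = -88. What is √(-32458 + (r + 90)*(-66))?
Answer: I*√32590 ≈ 180.53*I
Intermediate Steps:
√(-32458 + (r + 90)*(-66)) = √(-32458 + (-88 + 90)*(-66)) = √(-32458 + 2*(-66)) = √(-32458 - 132) = √(-32590) = I*√32590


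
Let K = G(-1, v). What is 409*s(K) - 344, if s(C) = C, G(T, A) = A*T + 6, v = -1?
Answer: 2519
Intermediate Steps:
G(T, A) = 6 + A*T
K = 7 (K = 6 - 1*(-1) = 6 + 1 = 7)
409*s(K) - 344 = 409*7 - 344 = 2863 - 344 = 2519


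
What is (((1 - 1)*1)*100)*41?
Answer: 0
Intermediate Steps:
(((1 - 1)*1)*100)*41 = ((0*1)*100)*41 = (0*100)*41 = 0*41 = 0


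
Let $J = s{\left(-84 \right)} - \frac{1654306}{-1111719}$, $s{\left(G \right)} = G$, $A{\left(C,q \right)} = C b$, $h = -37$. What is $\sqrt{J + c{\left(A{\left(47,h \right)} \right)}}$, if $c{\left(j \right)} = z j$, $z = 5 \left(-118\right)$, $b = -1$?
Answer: $\frac{2 \sqrt{8542514882135955}}{1111719} \approx 166.28$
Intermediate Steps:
$A{\left(C,q \right)} = - C$ ($A{\left(C,q \right)} = C \left(-1\right) = - C$)
$z = -590$
$c{\left(j \right)} = - 590 j$
$J = - \frac{91730090}{1111719}$ ($J = -84 - \frac{1654306}{-1111719} = -84 - - \frac{1654306}{1111719} = -84 + \frac{1654306}{1111719} = - \frac{91730090}{1111719} \approx -82.512$)
$\sqrt{J + c{\left(A{\left(47,h \right)} \right)}} = \sqrt{- \frac{91730090}{1111719} - 590 \left(\left(-1\right) 47\right)} = \sqrt{- \frac{91730090}{1111719} - -27730} = \sqrt{- \frac{91730090}{1111719} + 27730} = \sqrt{\frac{30736237780}{1111719}} = \frac{2 \sqrt{8542514882135955}}{1111719}$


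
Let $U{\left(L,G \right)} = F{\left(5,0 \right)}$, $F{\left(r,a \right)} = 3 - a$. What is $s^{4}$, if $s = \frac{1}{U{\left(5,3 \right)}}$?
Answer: $\frac{1}{81} \approx 0.012346$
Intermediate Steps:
$U{\left(L,G \right)} = 3$ ($U{\left(L,G \right)} = 3 - 0 = 3 + 0 = 3$)
$s = \frac{1}{3} \approx 0.33333$
$s^{4} = \left(\frac{1}{3}\right)^{4} = \frac{1}{81}$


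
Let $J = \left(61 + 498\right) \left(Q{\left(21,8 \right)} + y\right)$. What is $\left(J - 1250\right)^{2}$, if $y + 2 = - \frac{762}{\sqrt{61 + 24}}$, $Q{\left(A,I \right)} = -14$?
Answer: $\frac{190273216824}{85} + \frac{8684431704 \sqrt{85}}{85} \approx 3.1805 \cdot 10^{9}$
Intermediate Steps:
$y = -2 - \frac{762 \sqrt{85}}{85}$ ($y = -2 - \frac{762}{\sqrt{61 + 24}} = -2 - \frac{762}{\sqrt{85}} = -2 - 762 \frac{\sqrt{85}}{85} = -2 - \frac{762 \sqrt{85}}{85} \approx -84.651$)
$J = -8944 - \frac{425958 \sqrt{85}}{85}$ ($J = \left(61 + 498\right) \left(-14 - \left(2 + \frac{762 \sqrt{85}}{85}\right)\right) = 559 \left(-16 - \frac{762 \sqrt{85}}{85}\right) = -8944 - \frac{425958 \sqrt{85}}{85} \approx -55146.0$)
$\left(J - 1250\right)^{2} = \left(\left(-8944 - \frac{425958 \sqrt{85}}{85}\right) - 1250\right)^{2} = \left(-10194 - \frac{425958 \sqrt{85}}{85}\right)^{2}$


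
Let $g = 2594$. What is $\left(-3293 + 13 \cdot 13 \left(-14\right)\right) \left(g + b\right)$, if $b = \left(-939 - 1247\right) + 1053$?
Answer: $-8267799$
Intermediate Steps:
$b = -1133$ ($b = -2186 + 1053 = -1133$)
$\left(-3293 + 13 \cdot 13 \left(-14\right)\right) \left(g + b\right) = \left(-3293 + 13 \cdot 13 \left(-14\right)\right) \left(2594 - 1133\right) = \left(-3293 + 169 \left(-14\right)\right) 1461 = \left(-3293 - 2366\right) 1461 = \left(-5659\right) 1461 = -8267799$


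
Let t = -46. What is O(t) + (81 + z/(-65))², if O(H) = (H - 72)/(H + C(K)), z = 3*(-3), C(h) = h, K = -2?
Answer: 667811099/101400 ≈ 6585.9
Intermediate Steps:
z = -9
O(H) = (-72 + H)/(-2 + H) (O(H) = (H - 72)/(H - 2) = (-72 + H)/(-2 + H))
O(t) + (81 + z/(-65))² = (-72 - 46)/(-2 - 46) + (81 - 9/(-65))² = -118/(-48) + (81 - 9*(-1/65))² = -1/48*(-118) + (81 + 9/65)² = 59/24 + (5274/65)² = 59/24 + 27815076/4225 = 667811099/101400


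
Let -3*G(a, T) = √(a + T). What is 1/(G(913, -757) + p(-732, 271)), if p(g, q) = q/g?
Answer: 198372/9214175 - 357216*√39/9214175 ≈ -0.22058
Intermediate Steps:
G(a, T) = -√(T + a)/3 (G(a, T) = -√(a + T)/3 = -√(T + a)/3)
1/(G(913, -757) + p(-732, 271)) = 1/(-√(-757 + 913)/3 + 271/(-732)) = 1/(-2*√39/3 + 271*(-1/732)) = 1/(-2*√39/3 - 271/732) = 1/(-271/732 - 2*√39/3)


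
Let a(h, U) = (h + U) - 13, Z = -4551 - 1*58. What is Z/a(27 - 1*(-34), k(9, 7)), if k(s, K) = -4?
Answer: -419/4 ≈ -104.75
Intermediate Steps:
Z = -4609 (Z = -4551 - 58 = -4609)
a(h, U) = -13 + U + h (a(h, U) = (U + h) - 13 = -13 + U + h)
Z/a(27 - 1*(-34), k(9, 7)) = -4609/(-13 - 4 + (27 - 1*(-34))) = -4609/(-13 - 4 + (27 + 34)) = -4609/(-13 - 4 + 61) = -4609/44 = -4609*1/44 = -419/4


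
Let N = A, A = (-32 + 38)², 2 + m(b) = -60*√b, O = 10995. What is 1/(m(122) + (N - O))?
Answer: -10961/119704321 + 60*√122/119704321 ≈ -8.6031e-5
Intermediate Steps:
m(b) = -2 - 60*√b
A = 36 (A = 6² = 36)
N = 36
1/(m(122) + (N - O)) = 1/((-2 - 60*√122) + (36 - 1*10995)) = 1/((-2 - 60*√122) + (36 - 10995)) = 1/((-2 - 60*√122) - 10959) = 1/(-10961 - 60*√122)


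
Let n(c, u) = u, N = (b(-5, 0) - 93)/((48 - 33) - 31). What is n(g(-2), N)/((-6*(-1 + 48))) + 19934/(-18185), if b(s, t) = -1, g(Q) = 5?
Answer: -975017/872880 ≈ -1.1170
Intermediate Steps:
N = 47/8 (N = (-1 - 93)/((48 - 33) - 31) = -94/(15 - 31) = -94/(-16) = -94*(-1/16) = 47/8 ≈ 5.8750)
n(g(-2), N)/((-6*(-1 + 48))) + 19934/(-18185) = 47/(8*((-6*(-1 + 48)))) + 19934/(-18185) = 47/(8*((-6*47))) + 19934*(-1/18185) = (47/8)/(-282) - 19934/18185 = (47/8)*(-1/282) - 19934/18185 = -1/48 - 19934/18185 = -975017/872880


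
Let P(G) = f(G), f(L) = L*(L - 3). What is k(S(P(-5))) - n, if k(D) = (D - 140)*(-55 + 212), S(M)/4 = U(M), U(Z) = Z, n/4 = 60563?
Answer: -239112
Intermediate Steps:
n = 242252 (n = 4*60563 = 242252)
f(L) = L*(-3 + L)
P(G) = G*(-3 + G)
S(M) = 4*M
k(D) = -21980 + 157*D (k(D) = (-140 + D)*157 = -21980 + 157*D)
k(S(P(-5))) - n = (-21980 + 157*(4*(-5*(-3 - 5)))) - 1*242252 = (-21980 + 157*(4*(-5*(-8)))) - 242252 = (-21980 + 157*(4*40)) - 242252 = (-21980 + 157*160) - 242252 = (-21980 + 25120) - 242252 = 3140 - 242252 = -239112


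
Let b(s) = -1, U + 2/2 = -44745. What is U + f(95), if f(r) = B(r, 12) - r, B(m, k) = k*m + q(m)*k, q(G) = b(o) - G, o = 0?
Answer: -44853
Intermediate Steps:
U = -44746 (U = -1 - 44745 = -44746)
q(G) = -1 - G
B(m, k) = k*m + k*(-1 - m) (B(m, k) = k*m + (-1 - m)*k = k*m + k*(-1 - m))
f(r) = -12 - r (f(r) = -1*12 - r = -12 - r)
U + f(95) = -44746 + (-12 - 1*95) = -44746 + (-12 - 95) = -44746 - 107 = -44853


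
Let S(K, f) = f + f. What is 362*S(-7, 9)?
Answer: 6516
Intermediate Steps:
S(K, f) = 2*f
362*S(-7, 9) = 362*(2*9) = 362*18 = 6516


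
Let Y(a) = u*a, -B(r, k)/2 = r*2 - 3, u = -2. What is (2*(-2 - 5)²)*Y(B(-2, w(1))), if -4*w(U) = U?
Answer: -2744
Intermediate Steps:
w(U) = -U/4
B(r, k) = 6 - 4*r (B(r, k) = -2*(r*2 - 3) = -2*(2*r - 3) = -2*(-3 + 2*r) = 6 - 4*r)
Y(a) = -2*a
(2*(-2 - 5)²)*Y(B(-2, w(1))) = (2*(-2 - 5)²)*(-2*(6 - 4*(-2))) = (2*(-7)²)*(-2*(6 + 8)) = (2*49)*(-2*14) = 98*(-28) = -2744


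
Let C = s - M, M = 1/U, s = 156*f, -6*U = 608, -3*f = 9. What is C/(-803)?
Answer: 142269/244112 ≈ 0.58280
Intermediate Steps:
f = -3 (f = -⅓*9 = -3)
U = -304/3 (U = -⅙*608 = -304/3 ≈ -101.33)
s = -468 (s = 156*(-3) = -468)
M = -3/304 (M = 1/(-304/3) = -3/304 ≈ -0.0098684)
C = -142269/304 (C = -468 - 1*(-3/304) = -468 + 3/304 = -142269/304 ≈ -467.99)
C/(-803) = -142269/304/(-803) = -142269/304*(-1/803) = 142269/244112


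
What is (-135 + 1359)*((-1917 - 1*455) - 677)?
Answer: -3731976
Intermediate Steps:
(-135 + 1359)*((-1917 - 1*455) - 677) = 1224*((-1917 - 455) - 677) = 1224*(-2372 - 677) = 1224*(-3049) = -3731976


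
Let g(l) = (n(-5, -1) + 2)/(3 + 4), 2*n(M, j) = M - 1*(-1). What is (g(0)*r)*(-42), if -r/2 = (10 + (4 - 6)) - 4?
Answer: 0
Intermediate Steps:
n(M, j) = 1/2 + M/2 (n(M, j) = (M - 1*(-1))/2 = (M + 1)/2 = (1 + M)/2 = 1/2 + M/2)
g(l) = 0 (g(l) = ((1/2 + (1/2)*(-5)) + 2)/(3 + 4) = ((1/2 - 5/2) + 2)/7 = (-2 + 2)*(1/7) = 0*(1/7) = 0)
r = -8 (r = -2*((10 + (4 - 6)) - 4) = -2*((10 - 2) - 4) = -2*(8 - 4) = -2*4 = -8)
(g(0)*r)*(-42) = (0*(-8))*(-42) = 0*(-42) = 0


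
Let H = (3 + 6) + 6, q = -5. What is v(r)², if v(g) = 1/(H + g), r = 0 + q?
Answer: 1/100 ≈ 0.010000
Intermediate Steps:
H = 15 (H = 9 + 6 = 15)
r = -5 (r = 0 - 5 = -5)
v(g) = 1/(15 + g)
v(r)² = (1/(15 - 5))² = (1/10)² = (⅒)² = 1/100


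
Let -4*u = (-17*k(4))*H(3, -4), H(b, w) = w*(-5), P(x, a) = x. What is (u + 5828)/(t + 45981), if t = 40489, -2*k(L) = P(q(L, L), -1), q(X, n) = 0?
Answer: 2914/43235 ≈ 0.067399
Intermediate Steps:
k(L) = 0 (k(L) = -½*0 = 0)
H(b, w) = -5*w
u = 0 (u = -(-17*0)*(-5*(-4))/4 = -0*20 = -¼*0 = 0)
(u + 5828)/(t + 45981) = (0 + 5828)/(40489 + 45981) = 5828/86470 = 5828*(1/86470) = 2914/43235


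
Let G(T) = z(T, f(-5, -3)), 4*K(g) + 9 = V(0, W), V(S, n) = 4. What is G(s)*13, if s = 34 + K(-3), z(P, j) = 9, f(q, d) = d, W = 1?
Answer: 117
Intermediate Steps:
K(g) = -5/4 (K(g) = -9/4 + (¼)*4 = -9/4 + 1 = -5/4)
s = 131/4 (s = 34 - 5/4 = 131/4 ≈ 32.750)
G(T) = 9
G(s)*13 = 9*13 = 117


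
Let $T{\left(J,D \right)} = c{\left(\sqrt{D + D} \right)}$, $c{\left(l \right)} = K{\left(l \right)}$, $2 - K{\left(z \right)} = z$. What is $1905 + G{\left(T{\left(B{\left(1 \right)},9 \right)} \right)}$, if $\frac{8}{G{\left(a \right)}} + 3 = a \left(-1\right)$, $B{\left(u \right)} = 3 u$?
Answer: $\frac{13295}{7} - \frac{24 \sqrt{2}}{7} \approx 1894.4$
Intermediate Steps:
$K{\left(z \right)} = 2 - z$
$c{\left(l \right)} = 2 - l$
$T{\left(J,D \right)} = 2 - \sqrt{2} \sqrt{D}$ ($T{\left(J,D \right)} = 2 - \sqrt{D + D} = 2 - \sqrt{2 D} = 2 - \sqrt{2} \sqrt{D}$)
$G{\left(a \right)} = \frac{8}{-3 - a}$ ($G{\left(a \right)} = \frac{8}{-3 + a \left(-1\right)} = \frac{8}{-3 - a}$)
$1905 + G{\left(T{\left(B{\left(1 \right)},9 \right)} \right)} = 1905 - \frac{8}{3 + \left(2 - \sqrt{2} \sqrt{9}\right)} = 1905 - \frac{8}{3 + \left(2 - \sqrt{2} \cdot 3\right)} = 1905 - \frac{8}{3 + \left(2 - 3 \sqrt{2}\right)} = 1905 - \frac{8}{5 - 3 \sqrt{2}}$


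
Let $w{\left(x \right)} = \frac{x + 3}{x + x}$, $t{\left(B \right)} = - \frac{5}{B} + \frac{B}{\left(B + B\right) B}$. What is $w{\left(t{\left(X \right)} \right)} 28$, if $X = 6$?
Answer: $-42$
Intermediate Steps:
$t{\left(B \right)} = - \frac{9}{2 B}$ ($t{\left(B \right)} = - \frac{5}{B} + \frac{B}{2 B B} = - \frac{5}{B} + \frac{B}{2 B^{2}} = - \frac{5}{B} + B \frac{1}{2 B^{2}} = - \frac{5}{B} + \frac{1}{2 B} = - \frac{9}{2 B}$)
$w{\left(x \right)} = \frac{3 + x}{2 x}$
$w{\left(t{\left(X \right)} \right)} 28 = \frac{3 - \frac{9}{2 \cdot 6}}{2 \left(- \frac{9}{2 \cdot 6}\right)} 28 = \frac{3 - \frac{3}{4}}{2 \left(\left(- \frac{9}{2}\right) \frac{1}{6}\right)} 28 = \frac{3 - \frac{3}{4}}{2 \left(- \frac{3}{4}\right)} 28 = \frac{1}{2} \left(- \frac{4}{3}\right) \frac{9}{4} \cdot 28 = \left(- \frac{3}{2}\right) 28 = -42$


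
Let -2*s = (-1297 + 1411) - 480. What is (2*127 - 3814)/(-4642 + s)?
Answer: 3560/4459 ≈ 0.79839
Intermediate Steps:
s = 183 (s = -((-1297 + 1411) - 480)/2 = -(114 - 480)/2 = -½*(-366) = 183)
(2*127 - 3814)/(-4642 + s) = (2*127 - 3814)/(-4642 + 183) = (254 - 3814)/(-4459) = -3560*(-1/4459) = 3560/4459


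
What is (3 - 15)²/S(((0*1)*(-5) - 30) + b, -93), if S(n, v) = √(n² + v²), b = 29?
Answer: 72*√346/865 ≈ 1.5483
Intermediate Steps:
(3 - 15)²/S(((0*1)*(-5) - 30) + b, -93) = (3 - 15)²/(√((((0*1)*(-5) - 30) + 29)² + (-93)²)) = (-12)²/(√(((0*(-5) - 30) + 29)² + 8649)) = 144/(√(((0 - 30) + 29)² + 8649)) = 144/(√((-30 + 29)² + 8649)) = 144/(√((-1)² + 8649)) = 144/(√(1 + 8649)) = 144/(√8650) = 144/((5*√346)) = 144*(√346/1730) = 72*√346/865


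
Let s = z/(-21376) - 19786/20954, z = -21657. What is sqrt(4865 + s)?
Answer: sqrt(3812727698332871118)/27994544 ≈ 69.750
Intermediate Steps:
s = 15427621/223956352 (s = -21657/(-21376) - 19786/20954 = -21657*(-1/21376) - 19786*1/20954 = 21657/21376 - 9893/10477 = 15427621/223956352 ≈ 0.068887)
sqrt(4865 + s) = sqrt(4865 + 15427621/223956352) = sqrt(1089563080101/223956352) = sqrt(3812727698332871118)/27994544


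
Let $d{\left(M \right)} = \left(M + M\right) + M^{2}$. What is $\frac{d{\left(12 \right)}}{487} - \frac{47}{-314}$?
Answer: $\frac{75641}{152918} \approx 0.49465$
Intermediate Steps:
$d{\left(M \right)} = M^{2} + 2 M$ ($d{\left(M \right)} = 2 M + M^{2} = M^{2} + 2 M$)
$\frac{d{\left(12 \right)}}{487} - \frac{47}{-314} = \frac{12 \left(2 + 12\right)}{487} - \frac{47}{-314} = 12 \cdot 14 \cdot \frac{1}{487} - - \frac{47}{314} = 168 \cdot \frac{1}{487} + \frac{47}{314} = \frac{168}{487} + \frac{47}{314} = \frac{75641}{152918}$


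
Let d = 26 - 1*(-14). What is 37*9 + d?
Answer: 373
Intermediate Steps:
d = 40 (d = 26 + 14 = 40)
37*9 + d = 37*9 + 40 = 333 + 40 = 373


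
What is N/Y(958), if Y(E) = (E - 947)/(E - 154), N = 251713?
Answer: 18397932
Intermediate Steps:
Y(E) = (-947 + E)/(-154 + E)
N/Y(958) = 251713/(((-947 + 958)/(-154 + 958))) = 251713/((11/804)) = 251713/(((1/804)*11)) = 251713/(11/804) = 251713*(804/11) = 18397932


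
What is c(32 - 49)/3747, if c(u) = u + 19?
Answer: 2/3747 ≈ 0.00053376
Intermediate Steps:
c(u) = 19 + u
c(32 - 49)/3747 = (19 + (32 - 49))/3747 = (19 - 17)*(1/3747) = 2*(1/3747) = 2/3747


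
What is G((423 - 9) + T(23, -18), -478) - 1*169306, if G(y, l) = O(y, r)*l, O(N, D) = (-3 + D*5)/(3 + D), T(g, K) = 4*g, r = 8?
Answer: -1880052/11 ≈ -1.7091e+5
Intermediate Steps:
O(N, D) = (-3 + 5*D)/(3 + D)
G(y, l) = 37*l/11 (G(y, l) = ((-3 + 5*8)/(3 + 8))*l = ((-3 + 40)/11)*l = ((1/11)*37)*l = 37*l/11)
G((423 - 9) + T(23, -18), -478) - 1*169306 = (37/11)*(-478) - 1*169306 = -17686/11 - 169306 = -1880052/11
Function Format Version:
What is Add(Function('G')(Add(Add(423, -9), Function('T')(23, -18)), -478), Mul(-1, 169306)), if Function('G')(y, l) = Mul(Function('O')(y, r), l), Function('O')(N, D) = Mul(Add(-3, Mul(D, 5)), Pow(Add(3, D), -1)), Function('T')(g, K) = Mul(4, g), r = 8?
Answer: Rational(-1880052, 11) ≈ -1.7091e+5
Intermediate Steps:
Function('O')(N, D) = Mul(Pow(Add(3, D), -1), Add(-3, Mul(5, D))) (Function('O')(N, D) = Mul(Add(-3, Mul(5, D)), Pow(Add(3, D), -1)) = Mul(Pow(Add(3, D), -1), Add(-3, Mul(5, D))))
Function('G')(y, l) = Mul(Rational(37, 11), l) (Function('G')(y, l) = Mul(Mul(Pow(Add(3, 8), -1), Add(-3, Mul(5, 8))), l) = Mul(Mul(Pow(11, -1), Add(-3, 40)), l) = Mul(Mul(Rational(1, 11), 37), l) = Mul(Rational(37, 11), l))
Add(Function('G')(Add(Add(423, -9), Function('T')(23, -18)), -478), Mul(-1, 169306)) = Add(Mul(Rational(37, 11), -478), Mul(-1, 169306)) = Add(Rational(-17686, 11), -169306) = Rational(-1880052, 11)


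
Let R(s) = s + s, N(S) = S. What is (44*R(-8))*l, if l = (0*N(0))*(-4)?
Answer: 0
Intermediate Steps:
R(s) = 2*s
l = 0 (l = (0*0)*(-4) = 0*(-4) = 0)
(44*R(-8))*l = (44*(2*(-8)))*0 = (44*(-16))*0 = -704*0 = 0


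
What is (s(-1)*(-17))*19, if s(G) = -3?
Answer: 969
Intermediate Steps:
(s(-1)*(-17))*19 = -3*(-17)*19 = 51*19 = 969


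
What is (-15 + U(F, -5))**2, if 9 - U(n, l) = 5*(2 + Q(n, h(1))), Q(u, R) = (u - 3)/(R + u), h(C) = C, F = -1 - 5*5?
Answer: 11881/25 ≈ 475.24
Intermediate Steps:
F = -26 (F = -1 - 25 = -26)
Q(u, R) = (-3 + u)/(R + u)
U(n, l) = -1 - 5*(-3 + n)/(1 + n) (U(n, l) = 9 - 5*(2 + (-3 + n)/(1 + n)) = 9 - (10 + 5*(-3 + n)/(1 + n)) = 9 + (-10 - 5*(-3 + n)/(1 + n)) = -1 - 5*(-3 + n)/(1 + n))
(-15 + U(F, -5))**2 = (-15 + 2*(7 - 3*(-26))/(1 - 26))**2 = (-15 + 2*(7 + 78)/(-25))**2 = (-15 + 2*(-1/25)*85)**2 = (-15 - 34/5)**2 = (-109/5)**2 = 11881/25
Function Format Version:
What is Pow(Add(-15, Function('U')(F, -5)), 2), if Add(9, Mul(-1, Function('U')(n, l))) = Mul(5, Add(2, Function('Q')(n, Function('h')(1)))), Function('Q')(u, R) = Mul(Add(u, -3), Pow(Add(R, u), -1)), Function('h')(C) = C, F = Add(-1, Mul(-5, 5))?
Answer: Rational(11881, 25) ≈ 475.24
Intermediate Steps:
F = -26 (F = Add(-1, -25) = -26)
Function('Q')(u, R) = Mul(Pow(Add(R, u), -1), Add(-3, u)) (Function('Q')(u, R) = Mul(Add(-3, u), Pow(Add(R, u), -1)) = Mul(Pow(Add(R, u), -1), Add(-3, u)))
Function('U')(n, l) = Add(-1, Mul(-5, Pow(Add(1, n), -1), Add(-3, n))) (Function('U')(n, l) = Add(9, Mul(-1, Mul(5, Add(2, Mul(Pow(Add(1, n), -1), Add(-3, n)))))) = Add(9, Mul(-1, Add(10, Mul(5, Pow(Add(1, n), -1), Add(-3, n))))) = Add(9, Add(-10, Mul(-5, Pow(Add(1, n), -1), Add(-3, n)))) = Add(-1, Mul(-5, Pow(Add(1, n), -1), Add(-3, n))))
Pow(Add(-15, Function('U')(F, -5)), 2) = Pow(Add(-15, Mul(2, Pow(Add(1, -26), -1), Add(7, Mul(-3, -26)))), 2) = Pow(Add(-15, Mul(2, Pow(-25, -1), Add(7, 78))), 2) = Pow(Add(-15, Mul(2, Rational(-1, 25), 85)), 2) = Pow(Add(-15, Rational(-34, 5)), 2) = Pow(Rational(-109, 5), 2) = Rational(11881, 25)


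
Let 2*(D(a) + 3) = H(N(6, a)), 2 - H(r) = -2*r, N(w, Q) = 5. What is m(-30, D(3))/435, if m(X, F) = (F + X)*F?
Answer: -27/145 ≈ -0.18621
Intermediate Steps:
H(r) = 2 + 2*r (H(r) = 2 - (-2)*r = 2 + 2*r)
D(a) = 3 (D(a) = -3 + (2 + 2*5)/2 = -3 + (2 + 10)/2 = -3 + (½)*12 = -3 + 6 = 3)
m(X, F) = F*(F + X)
m(-30, D(3))/435 = (3*(3 - 30))/435 = (3*(-27))*(1/435) = -81*1/435 = -27/145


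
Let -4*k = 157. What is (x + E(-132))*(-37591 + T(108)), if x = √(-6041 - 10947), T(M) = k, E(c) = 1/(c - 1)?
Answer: 21503/76 - 150521*I*√4247/2 ≈ 282.93 - 4.9047e+6*I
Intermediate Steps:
E(c) = 1/(-1 + c)
k = -157/4 (k = -¼*157 = -157/4 ≈ -39.250)
T(M) = -157/4
x = 2*I*√4247 (x = √(-16988) = 2*I*√4247 ≈ 130.34*I)
(x + E(-132))*(-37591 + T(108)) = (2*I*√4247 + 1/(-1 - 132))*(-37591 - 157/4) = (2*I*√4247 + 1/(-133))*(-150521/4) = (2*I*√4247 - 1/133)*(-150521/4) = (-1/133 + 2*I*√4247)*(-150521/4) = 21503/76 - 150521*I*√4247/2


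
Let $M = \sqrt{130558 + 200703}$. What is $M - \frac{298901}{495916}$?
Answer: $- \frac{298901}{495916} + \sqrt{331261} \approx 574.95$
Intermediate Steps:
$M = \sqrt{331261} \approx 575.55$
$M - \frac{298901}{495916} = \sqrt{331261} - \frac{298901}{495916} = - \frac{298901}{495916} + \sqrt{331261}$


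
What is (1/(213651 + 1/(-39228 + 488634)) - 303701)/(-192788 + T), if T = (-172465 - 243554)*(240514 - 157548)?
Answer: 29160167760527801/3314053689371199740594 ≈ 8.7989e-6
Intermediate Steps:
T = -34515432354 (T = -416019*82966 = -34515432354)
(1/(213651 + 1/(-39228 + 488634)) - 303701)/(-192788 + T) = (1/(213651 + 1/(-39228 + 488634)) - 303701)/(-192788 - 34515432354) = (1/(213651 + 1/449406) - 303701)/(-34515625142) = (1/(213651 + 1/449406) - 303701)*(-1/34515625142) = (1/(96016041307/449406) - 303701)*(-1/34515625142) = (449406/96016041307 - 303701)*(-1/34515625142) = -29160167760527801/96016041307*(-1/34515625142) = 29160167760527801/3314053689371199740594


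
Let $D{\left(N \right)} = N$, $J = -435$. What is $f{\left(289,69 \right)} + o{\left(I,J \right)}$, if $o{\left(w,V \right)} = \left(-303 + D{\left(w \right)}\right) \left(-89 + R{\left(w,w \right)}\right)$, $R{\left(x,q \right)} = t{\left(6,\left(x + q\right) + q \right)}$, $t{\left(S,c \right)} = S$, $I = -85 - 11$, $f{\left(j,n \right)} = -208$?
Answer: $32909$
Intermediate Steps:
$I = -96$ ($I = -85 - 11 = -96$)
$R{\left(x,q \right)} = 6$
$o{\left(w,V \right)} = 25149 - 83 w$ ($o{\left(w,V \right)} = \left(-303 + w\right) \left(-89 + 6\right) = \left(-303 + w\right) \left(-83\right) = 25149 - 83 w$)
$f{\left(289,69 \right)} + o{\left(I,J \right)} = -208 + \left(25149 - -7968\right) = -208 + \left(25149 + 7968\right) = -208 + 33117 = 32909$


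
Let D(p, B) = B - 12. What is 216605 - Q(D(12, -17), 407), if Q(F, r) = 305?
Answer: 216300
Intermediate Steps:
D(p, B) = -12 + B
216605 - Q(D(12, -17), 407) = 216605 - 1*305 = 216605 - 305 = 216300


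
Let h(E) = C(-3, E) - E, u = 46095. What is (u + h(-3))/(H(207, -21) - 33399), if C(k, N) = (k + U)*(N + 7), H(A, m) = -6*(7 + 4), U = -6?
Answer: -15354/11155 ≈ -1.3764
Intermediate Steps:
H(A, m) = -66 (H(A, m) = -6*11 = -66)
C(k, N) = (-6 + k)*(7 + N) (C(k, N) = (k - 6)*(N + 7) = (-6 + k)*(7 + N))
h(E) = -63 - 10*E (h(E) = (-42 - 6*E + 7*(-3) + E*(-3)) - E = (-42 - 6*E - 21 - 3*E) - E = (-63 - 9*E) - E = -63 - 10*E)
(u + h(-3))/(H(207, -21) - 33399) = (46095 + (-63 - 10*(-3)))/(-66 - 33399) = (46095 + (-63 + 30))/(-33465) = (46095 - 33)*(-1/33465) = 46062*(-1/33465) = -15354/11155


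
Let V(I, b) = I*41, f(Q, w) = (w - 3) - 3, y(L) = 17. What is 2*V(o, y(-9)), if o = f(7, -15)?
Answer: -1722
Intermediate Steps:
f(Q, w) = -6 + w (f(Q, w) = (-3 + w) - 3 = -6 + w)
o = -21 (o = -6 - 15 = -21)
V(I, b) = 41*I
2*V(o, y(-9)) = 2*(41*(-21)) = 2*(-861) = -1722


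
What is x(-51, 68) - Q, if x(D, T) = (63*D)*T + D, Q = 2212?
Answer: -220747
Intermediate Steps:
x(D, T) = D + 63*D*T (x(D, T) = 63*D*T + D = D + 63*D*T)
x(-51, 68) - Q = -51*(1 + 63*68) - 1*2212 = -51*(1 + 4284) - 2212 = -51*4285 - 2212 = -218535 - 2212 = -220747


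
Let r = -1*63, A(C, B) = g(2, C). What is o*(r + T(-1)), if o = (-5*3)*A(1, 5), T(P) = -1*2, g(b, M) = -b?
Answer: -1950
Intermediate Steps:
A(C, B) = -2 (A(C, B) = -1*2 = -2)
T(P) = -2
o = 30 (o = -5*3*(-2) = -15*(-2) = 30)
r = -63
o*(r + T(-1)) = 30*(-63 - 2) = 30*(-65) = -1950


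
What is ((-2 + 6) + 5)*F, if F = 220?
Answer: 1980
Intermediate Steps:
((-2 + 6) + 5)*F = ((-2 + 6) + 5)*220 = (4 + 5)*220 = 9*220 = 1980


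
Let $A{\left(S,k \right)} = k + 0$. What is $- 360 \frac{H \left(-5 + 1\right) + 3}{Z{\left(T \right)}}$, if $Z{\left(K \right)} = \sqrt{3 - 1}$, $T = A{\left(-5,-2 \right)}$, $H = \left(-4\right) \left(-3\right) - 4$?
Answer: $5220 \sqrt{2} \approx 7382.2$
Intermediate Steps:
$A{\left(S,k \right)} = k$
$H = 8$ ($H = 12 - 4 = 8$)
$T = -2$
$Z{\left(K \right)} = \sqrt{2}$
$- 360 \frac{H \left(-5 + 1\right) + 3}{Z{\left(T \right)}} = - 360 \frac{8 \left(-5 + 1\right) + 3}{\sqrt{2}} = - 360 \left(8 \left(-4\right) + 3\right) \frac{\sqrt{2}}{2} = - 360 \left(-32 + 3\right) \frac{\sqrt{2}}{2} = - 360 \left(- 29 \frac{\sqrt{2}}{2}\right) = - 360 \left(- \frac{29 \sqrt{2}}{2}\right) = 5220 \sqrt{2}$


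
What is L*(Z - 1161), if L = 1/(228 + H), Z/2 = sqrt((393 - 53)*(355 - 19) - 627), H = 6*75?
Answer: -387/226 + sqrt(113613)/339 ≈ -0.71810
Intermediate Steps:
H = 450
Z = 2*sqrt(113613) (Z = 2*sqrt((393 - 53)*(355 - 19) - 627) = 2*sqrt(340*336 - 627) = 2*sqrt(114240 - 627) = 2*sqrt(113613) ≈ 674.13)
L = 1/678 (L = 1/(228 + 450) = 1/678 ≈ 0.0014749)
L*(Z - 1161) = (2*sqrt(113613) - 1161)/678 = (-1161 + 2*sqrt(113613))/678 = -387/226 + sqrt(113613)/339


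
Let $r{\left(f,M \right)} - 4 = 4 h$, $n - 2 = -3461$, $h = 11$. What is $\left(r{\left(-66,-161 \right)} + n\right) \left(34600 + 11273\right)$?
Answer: $-156472803$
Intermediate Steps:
$n = -3459$ ($n = 2 - 3461 = -3459$)
$r{\left(f,M \right)} = 48$ ($r{\left(f,M \right)} = 4 + 4 \cdot 11 = 4 + 44 = 48$)
$\left(r{\left(-66,-161 \right)} + n\right) \left(34600 + 11273\right) = \left(48 - 3459\right) \left(34600 + 11273\right) = \left(-3411\right) 45873 = -156472803$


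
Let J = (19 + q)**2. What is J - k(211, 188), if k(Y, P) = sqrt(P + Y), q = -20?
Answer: 1 - sqrt(399) ≈ -18.975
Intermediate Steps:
J = 1 (J = (19 - 20)**2 = (-1)**2 = 1)
J - k(211, 188) = 1 - sqrt(188 + 211) = 1 - sqrt(399)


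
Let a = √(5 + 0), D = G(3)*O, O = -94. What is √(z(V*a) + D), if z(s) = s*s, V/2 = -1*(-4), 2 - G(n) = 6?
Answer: 2*√174 ≈ 26.382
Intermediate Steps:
G(n) = -4 (G(n) = 2 - 1*6 = 2 - 6 = -4)
D = 376 (D = -4*(-94) = 376)
V = 8 (V = 2*(-1*(-4)) = 2*4 = 8)
a = √5 ≈ 2.2361
z(s) = s²
√(z(V*a) + D) = √((8*√5)² + 376) = √(320 + 376) = √696 = 2*√174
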